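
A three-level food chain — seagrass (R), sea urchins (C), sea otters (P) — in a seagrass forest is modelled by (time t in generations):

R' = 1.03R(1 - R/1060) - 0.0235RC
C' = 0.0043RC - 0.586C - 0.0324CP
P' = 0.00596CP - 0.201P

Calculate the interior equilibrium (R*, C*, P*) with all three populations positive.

R* ≈ 244, C* ≈ 33.7, P* ≈ 14.3

From dP/dt = 0: 0.00596C* = 0.201, so C* = 33.7.
From dR/dt = 0: 1.03(1 - R*/1060) = 0.0235·33.7, giving R* = 1060·(1 - 0.769) = 244.
From dC/dt = 0: 0.0043·244 - 0.586 = 0.0324P*, so P* = 0.465/0.0324 = 14.3.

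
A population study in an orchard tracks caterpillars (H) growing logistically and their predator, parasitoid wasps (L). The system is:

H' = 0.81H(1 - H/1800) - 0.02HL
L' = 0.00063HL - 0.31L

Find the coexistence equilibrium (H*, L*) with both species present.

H* ≈ 492, L* ≈ 29.4

From dL/dt = 0 with L > 0: 0.00063H* = 0.31, so H* = 492.
Substitute into dH/dt = 0: 0.81(1 - 492/1800) = 0.02L*.
The bracket is 0.727, giving L* = 0.589/0.02 = 29.4.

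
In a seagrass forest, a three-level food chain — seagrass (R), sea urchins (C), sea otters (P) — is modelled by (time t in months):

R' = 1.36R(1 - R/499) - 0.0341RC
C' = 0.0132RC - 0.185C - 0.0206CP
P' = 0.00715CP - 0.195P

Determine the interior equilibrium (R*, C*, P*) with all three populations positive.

R* ≈ 158, C* ≈ 27.3, P* ≈ 92.1

From dP/dt = 0: 0.00715C* = 0.195, so C* = 27.3.
From dR/dt = 0: 1.36(1 - R*/499) = 0.0341·27.3, giving R* = 499·(1 - 0.684) = 158.
From dC/dt = 0: 0.0132·158 - 0.185 = 0.0206P*, so P* = 1.9/0.0206 = 92.1.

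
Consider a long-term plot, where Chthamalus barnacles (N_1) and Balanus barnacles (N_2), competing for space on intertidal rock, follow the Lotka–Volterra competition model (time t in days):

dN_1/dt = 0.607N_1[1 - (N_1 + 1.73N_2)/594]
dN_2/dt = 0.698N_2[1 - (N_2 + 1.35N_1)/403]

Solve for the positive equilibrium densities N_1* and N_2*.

Setting both brackets to zero gives the nullclines N_1 + 1.73N_2 = 594 and 1.35N_1 + N_2 = 403.
Substituting N_2 = 403 - 1.35N_1 into the first: N_1(1 - 1.73·1.35) = 594 - 1.73·403.
So N_1* = -103/-1.34 = 77.3, and then N_2* = 403 - 1.35·77.3 = 299.

N_1* ≈ 77.3, N_2* ≈ 299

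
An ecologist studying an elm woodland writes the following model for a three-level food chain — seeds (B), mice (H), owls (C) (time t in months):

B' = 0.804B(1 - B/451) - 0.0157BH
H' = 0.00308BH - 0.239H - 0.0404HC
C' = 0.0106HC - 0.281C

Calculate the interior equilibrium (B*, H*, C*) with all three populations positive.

B* ≈ 218, H* ≈ 26.5, C* ≈ 10.7

From dC/dt = 0: 0.0106H* = 0.281, so H* = 26.5.
From dB/dt = 0: 0.804(1 - B*/451) = 0.0157·26.5, giving B* = 451·(1 - 0.518) = 218.
From dH/dt = 0: 0.00308·218 - 0.239 = 0.0404C*, so C* = 0.431/0.0404 = 10.7.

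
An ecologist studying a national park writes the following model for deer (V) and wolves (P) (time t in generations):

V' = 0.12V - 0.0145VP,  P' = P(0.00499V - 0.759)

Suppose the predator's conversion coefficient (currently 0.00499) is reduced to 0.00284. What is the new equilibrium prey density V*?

V* ≈ 267

At the interior fixed point, setting dP/dt = 0 with P > 0 fixes V* = (predator death rate)/(VP coefficient) — independent of the other coefficients.
With the change, V* = 0.759/0.00284 = 267; it rises from 152.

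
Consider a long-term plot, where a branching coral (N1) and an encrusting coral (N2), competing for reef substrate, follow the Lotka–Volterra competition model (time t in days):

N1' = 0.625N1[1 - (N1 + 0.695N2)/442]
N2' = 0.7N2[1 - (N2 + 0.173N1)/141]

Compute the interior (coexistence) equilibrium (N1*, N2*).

Setting both brackets to zero gives the nullclines N1 + 0.695N2 = 442 and 0.173N1 + N2 = 141.
Substituting N2 = 141 - 0.173N1 into the first: N1(1 - 0.695·0.173) = 442 - 0.695·141.
So N1* = 344/0.88 = 391, and then N2* = 141 - 0.173·391 = 73.4.

N1* ≈ 391, N2* ≈ 73.4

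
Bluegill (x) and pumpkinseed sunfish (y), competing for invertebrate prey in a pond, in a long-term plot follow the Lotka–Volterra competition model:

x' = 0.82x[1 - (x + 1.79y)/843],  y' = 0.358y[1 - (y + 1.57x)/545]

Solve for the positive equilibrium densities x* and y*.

Setting both brackets to zero gives the nullclines x + 1.79y = 843 and 1.57x + y = 545.
Substituting y = 545 - 1.57x into the first: x(1 - 1.79·1.57) = 843 - 1.79·545.
So x* = -133/-1.81 = 73.2, and then y* = 545 - 1.57·73.2 = 430.

x* ≈ 73.2, y* ≈ 430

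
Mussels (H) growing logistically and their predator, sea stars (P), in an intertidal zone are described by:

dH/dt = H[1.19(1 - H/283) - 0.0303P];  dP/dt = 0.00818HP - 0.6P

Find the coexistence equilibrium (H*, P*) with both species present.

From dP/dt = 0 with P > 0: 0.00818H* = 0.6, so H* = 73.3.
Substitute into dH/dt = 0: 1.19(1 - 73.3/283) = 0.0303P*.
The bracket is 0.741, giving P* = 0.882/0.0303 = 29.1.

H* ≈ 73.3, P* ≈ 29.1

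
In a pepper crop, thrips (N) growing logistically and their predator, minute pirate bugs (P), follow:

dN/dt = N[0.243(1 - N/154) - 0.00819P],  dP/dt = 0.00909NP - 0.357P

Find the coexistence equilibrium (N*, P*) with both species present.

N* ≈ 39.3, P* ≈ 22.1

From dP/dt = 0 with P > 0: 0.00909N* = 0.357, so N* = 39.3.
Substitute into dN/dt = 0: 0.243(1 - 39.3/154) = 0.00819P*.
The bracket is 0.745, giving P* = 0.181/0.00819 = 22.1.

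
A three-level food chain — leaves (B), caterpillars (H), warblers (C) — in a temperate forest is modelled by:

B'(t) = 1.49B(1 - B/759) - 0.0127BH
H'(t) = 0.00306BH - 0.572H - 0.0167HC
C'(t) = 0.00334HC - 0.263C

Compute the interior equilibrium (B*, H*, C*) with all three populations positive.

B* ≈ 250, H* ≈ 78.7, C* ≈ 11.5

From dC/dt = 0: 0.00334H* = 0.263, so H* = 78.7.
From dB/dt = 0: 1.49(1 - B*/759) = 0.0127·78.7, giving B* = 759·(1 - 0.671) = 250.
From dH/dt = 0: 0.00306·250 - 0.572 = 0.0167C*, so C* = 0.192/0.0167 = 11.5.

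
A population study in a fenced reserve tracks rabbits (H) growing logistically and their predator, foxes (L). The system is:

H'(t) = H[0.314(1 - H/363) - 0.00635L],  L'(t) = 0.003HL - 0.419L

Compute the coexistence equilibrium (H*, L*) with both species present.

From dL/dt = 0 with L > 0: 0.003H* = 0.419, so H* = 140.
Substitute into dH/dt = 0: 0.314(1 - 140/363) = 0.00635L*.
The bracket is 0.615, giving L* = 0.193/0.00635 = 30.4.

H* ≈ 140, L* ≈ 30.4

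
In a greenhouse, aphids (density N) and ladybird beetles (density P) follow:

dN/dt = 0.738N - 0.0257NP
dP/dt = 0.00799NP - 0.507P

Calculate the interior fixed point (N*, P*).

Set dP/dt = 0 with P > 0: 0.00799N - 0.507 = 0, so N* = 0.507/0.00799 = 63.5.
Set dN/dt = 0 with N > 0: 0.738 - 0.0257P = 0, so P* = 0.738/0.0257 = 28.7.

N* ≈ 63.5, P* ≈ 28.7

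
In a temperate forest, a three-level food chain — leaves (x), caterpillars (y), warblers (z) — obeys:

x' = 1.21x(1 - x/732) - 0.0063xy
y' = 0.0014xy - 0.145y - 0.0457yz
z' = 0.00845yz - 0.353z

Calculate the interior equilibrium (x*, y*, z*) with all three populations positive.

x* ≈ 573, y* ≈ 41.8, z* ≈ 14.4

From dz/dt = 0: 0.00845y* = 0.353, so y* = 41.8.
From dx/dt = 0: 1.21(1 - x*/732) = 0.0063·41.8, giving x* = 732·(1 - 0.218) = 573.
From dy/dt = 0: 0.0014·573 - 0.145 = 0.0457z*, so z* = 0.657/0.0457 = 14.4.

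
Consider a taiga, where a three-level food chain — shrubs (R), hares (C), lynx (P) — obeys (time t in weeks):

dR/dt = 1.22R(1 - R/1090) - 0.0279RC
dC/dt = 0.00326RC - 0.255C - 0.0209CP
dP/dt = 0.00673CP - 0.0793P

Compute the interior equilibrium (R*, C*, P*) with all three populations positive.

R* ≈ 796, C* ≈ 11.8, P* ≈ 112

From dP/dt = 0: 0.00673C* = 0.0793, so C* = 11.8.
From dR/dt = 0: 1.22(1 - R*/1090) = 0.0279·11.8, giving R* = 1090·(1 - 0.269) = 796.
From dC/dt = 0: 0.00326·796 - 0.255 = 0.0209P*, so P* = 2.34/0.0209 = 112.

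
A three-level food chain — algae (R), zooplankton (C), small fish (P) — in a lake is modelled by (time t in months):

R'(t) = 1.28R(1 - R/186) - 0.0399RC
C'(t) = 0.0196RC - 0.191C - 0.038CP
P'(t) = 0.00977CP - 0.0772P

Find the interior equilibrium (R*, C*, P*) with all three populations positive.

R* ≈ 140, C* ≈ 7.9, P* ≈ 67.3

From dP/dt = 0: 0.00977C* = 0.0772, so C* = 7.9.
From dR/dt = 0: 1.28(1 - R*/186) = 0.0399·7.9, giving R* = 186·(1 - 0.246) = 140.
From dC/dt = 0: 0.0196·140 - 0.191 = 0.038P*, so P* = 2.56/0.038 = 67.3.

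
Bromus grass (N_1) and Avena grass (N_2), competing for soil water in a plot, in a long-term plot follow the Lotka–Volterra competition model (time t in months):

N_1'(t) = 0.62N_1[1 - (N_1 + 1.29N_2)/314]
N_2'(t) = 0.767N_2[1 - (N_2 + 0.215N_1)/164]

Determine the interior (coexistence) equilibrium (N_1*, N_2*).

Setting both brackets to zero gives the nullclines N_1 + 1.29N_2 = 314 and 0.215N_1 + N_2 = 164.
Substituting N_2 = 164 - 0.215N_1 into the first: N_1(1 - 1.29·0.215) = 314 - 1.29·164.
So N_1* = 102/0.723 = 142, and then N_2* = 164 - 0.215·142 = 134.

N_1* ≈ 142, N_2* ≈ 134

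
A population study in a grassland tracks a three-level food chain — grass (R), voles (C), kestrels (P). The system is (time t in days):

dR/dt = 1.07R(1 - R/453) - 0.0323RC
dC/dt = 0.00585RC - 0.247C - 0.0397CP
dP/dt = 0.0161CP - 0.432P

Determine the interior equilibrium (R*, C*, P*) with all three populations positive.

R* ≈ 86.1, C* ≈ 26.8, P* ≈ 6.46

From dP/dt = 0: 0.0161C* = 0.432, so C* = 26.8.
From dR/dt = 0: 1.07(1 - R*/453) = 0.0323·26.8, giving R* = 453·(1 - 0.81) = 86.1.
From dC/dt = 0: 0.00585·86.1 - 0.247 = 0.0397P*, so P* = 0.257/0.0397 = 6.46.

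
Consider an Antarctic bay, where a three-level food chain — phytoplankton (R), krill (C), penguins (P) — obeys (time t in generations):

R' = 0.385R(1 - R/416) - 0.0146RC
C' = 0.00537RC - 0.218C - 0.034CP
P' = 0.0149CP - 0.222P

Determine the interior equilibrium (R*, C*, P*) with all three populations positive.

From dP/dt = 0: 0.0149C* = 0.222, so C* = 14.9.
From dR/dt = 0: 0.385(1 - R*/416) = 0.0146·14.9, giving R* = 416·(1 - 0.565) = 181.
From dC/dt = 0: 0.00537·181 - 0.218 = 0.034P*, so P* = 0.754/0.034 = 22.2.

R* ≈ 181, C* ≈ 14.9, P* ≈ 22.2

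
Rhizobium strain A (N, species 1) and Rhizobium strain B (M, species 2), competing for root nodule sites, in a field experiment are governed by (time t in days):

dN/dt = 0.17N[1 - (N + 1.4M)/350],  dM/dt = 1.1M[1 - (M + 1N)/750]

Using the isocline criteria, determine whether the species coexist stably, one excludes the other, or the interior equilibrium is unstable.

species 2 excludes species 1

Compare the nullcline intercepts: K1/α12 = 350/1.4 = 250 < K2 = 750; K2/α21 = 750/1 = 750 > K1 = 350.
Since the inequalities point opposite ways, species 2 can invade but species 1 cannot.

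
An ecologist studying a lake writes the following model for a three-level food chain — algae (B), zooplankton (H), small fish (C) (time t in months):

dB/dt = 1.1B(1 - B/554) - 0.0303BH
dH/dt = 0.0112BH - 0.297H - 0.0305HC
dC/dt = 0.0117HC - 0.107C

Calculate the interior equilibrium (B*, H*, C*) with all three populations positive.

From dC/dt = 0: 0.0117H* = 0.107, so H* = 9.15.
From dB/dt = 0: 1.1(1 - B*/554) = 0.0303·9.15, giving B* = 554·(1 - 0.252) = 414.
From dH/dt = 0: 0.0112·414 - 0.297 = 0.0305C*, so C* = 4.34/0.0305 = 142.

B* ≈ 414, H* ≈ 9.15, C* ≈ 142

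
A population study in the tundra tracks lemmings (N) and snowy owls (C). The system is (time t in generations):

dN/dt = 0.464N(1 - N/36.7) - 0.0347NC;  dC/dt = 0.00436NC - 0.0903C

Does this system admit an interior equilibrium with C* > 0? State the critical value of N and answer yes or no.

Threshold N = 20.7; K > 20.7, so yes, the predator persists.

The predator equation gives dC/dt > 0 only when N > 0.0903/0.00436 = 20.7.
Without the predator, N → K = 36.7. Since 36.7 > 20.7, the predator can invade and persist.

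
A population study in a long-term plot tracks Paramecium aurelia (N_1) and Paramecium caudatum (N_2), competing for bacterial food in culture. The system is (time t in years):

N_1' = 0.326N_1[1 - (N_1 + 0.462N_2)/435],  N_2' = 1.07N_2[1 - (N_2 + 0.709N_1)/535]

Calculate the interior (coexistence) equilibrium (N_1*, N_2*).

Setting both brackets to zero gives the nullclines N_1 + 0.462N_2 = 435 and 0.709N_1 + N_2 = 535.
Substituting N_2 = 535 - 0.709N_1 into the first: N_1(1 - 0.462·0.709) = 435 - 0.462·535.
So N_1* = 188/0.672 = 279, and then N_2* = 535 - 0.709·279 = 337.

N_1* ≈ 279, N_2* ≈ 337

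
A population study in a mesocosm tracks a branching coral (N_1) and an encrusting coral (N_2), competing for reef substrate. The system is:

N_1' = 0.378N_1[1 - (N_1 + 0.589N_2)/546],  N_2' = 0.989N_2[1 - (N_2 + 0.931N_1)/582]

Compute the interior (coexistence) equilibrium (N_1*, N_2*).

Setting both brackets to zero gives the nullclines N_1 + 0.589N_2 = 546 and 0.931N_1 + N_2 = 582.
Substituting N_2 = 582 - 0.931N_1 into the first: N_1(1 - 0.589·0.931) = 546 - 0.589·582.
So N_1* = 203/0.452 = 450, and then N_2* = 582 - 0.931·450 = 163.

N_1* ≈ 450, N_2* ≈ 163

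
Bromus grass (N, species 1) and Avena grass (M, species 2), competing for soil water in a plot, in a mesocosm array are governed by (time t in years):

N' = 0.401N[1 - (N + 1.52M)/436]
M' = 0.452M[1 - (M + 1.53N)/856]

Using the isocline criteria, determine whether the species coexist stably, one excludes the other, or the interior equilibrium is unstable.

Compare the nullcline intercepts: K1/α12 = 436/1.52 = 287 < K2 = 856; K2/α21 = 856/1.53 = 559 > K1 = 436.
Since the inequalities point opposite ways, species 2 can invade but species 1 cannot.

species 2 excludes species 1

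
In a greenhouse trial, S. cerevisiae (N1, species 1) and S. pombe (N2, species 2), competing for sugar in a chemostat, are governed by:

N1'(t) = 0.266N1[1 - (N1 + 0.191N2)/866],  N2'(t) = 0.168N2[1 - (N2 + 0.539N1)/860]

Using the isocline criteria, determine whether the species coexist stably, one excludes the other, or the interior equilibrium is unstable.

Compare the nullcline intercepts: K1/α12 = 866/0.191 = 4530 > K2 = 860; K2/α21 = 860/0.539 = 1600 > K1 = 866.
Since both inequalities hold, each species can invade when rare, so the interior equilibrium is stable.

stable coexistence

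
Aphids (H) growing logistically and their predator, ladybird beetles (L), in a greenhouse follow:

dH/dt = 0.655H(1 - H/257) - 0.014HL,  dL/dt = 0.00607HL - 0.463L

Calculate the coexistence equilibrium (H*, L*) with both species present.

From dL/dt = 0 with L > 0: 0.00607H* = 0.463, so H* = 76.3.
Substitute into dH/dt = 0: 0.655(1 - 76.3/257) = 0.014L*.
The bracket is 0.703, giving L* = 0.461/0.014 = 32.9.

H* ≈ 76.3, L* ≈ 32.9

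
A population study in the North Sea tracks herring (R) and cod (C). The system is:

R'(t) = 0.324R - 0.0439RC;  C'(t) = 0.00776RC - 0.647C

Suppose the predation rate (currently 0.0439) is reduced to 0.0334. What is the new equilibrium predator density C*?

C* ≈ 9.7

At the interior fixed point, setting dR/dt = 0 with R > 0 fixes C* = (prey growth rate)/(RC coefficient) — independent of the other coefficients.
With the change, C* = 0.324/0.0334 = 9.7; it rises from 7.38.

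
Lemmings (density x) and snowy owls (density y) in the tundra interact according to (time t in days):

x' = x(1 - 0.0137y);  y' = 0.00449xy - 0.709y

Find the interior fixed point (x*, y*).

Set dy/dt = 0 with y > 0: 0.00449x - 0.709 = 0, so x* = 0.709/0.00449 = 158.
Set dx/dt = 0 with x > 0: 1 - 0.0137y = 0, so y* = 1/0.0137 = 73.

x* ≈ 158, y* ≈ 73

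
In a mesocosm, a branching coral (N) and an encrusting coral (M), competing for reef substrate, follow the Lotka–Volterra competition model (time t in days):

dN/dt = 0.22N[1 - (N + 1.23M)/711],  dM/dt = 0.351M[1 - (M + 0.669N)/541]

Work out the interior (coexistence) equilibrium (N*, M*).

Setting both brackets to zero gives the nullclines N + 1.23M = 711 and 0.669N + M = 541.
Substituting M = 541 - 0.669N into the first: N(1 - 1.23·0.669) = 711 - 1.23·541.
So N* = 45.6/0.177 = 257, and then M* = 541 - 0.669·257 = 369.

N* ≈ 257, M* ≈ 369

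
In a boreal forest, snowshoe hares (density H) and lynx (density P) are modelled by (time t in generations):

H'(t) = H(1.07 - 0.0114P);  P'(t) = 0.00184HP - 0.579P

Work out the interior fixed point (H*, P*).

H* ≈ 315, P* ≈ 93.9

Set dP/dt = 0 with P > 0: 0.00184H - 0.579 = 0, so H* = 0.579/0.00184 = 315.
Set dH/dt = 0 with H > 0: 1.07 - 0.0114P = 0, so P* = 1.07/0.0114 = 93.9.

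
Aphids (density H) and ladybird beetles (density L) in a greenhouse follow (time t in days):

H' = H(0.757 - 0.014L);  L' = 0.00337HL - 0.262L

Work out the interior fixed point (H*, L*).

Set dL/dt = 0 with L > 0: 0.00337H - 0.262 = 0, so H* = 0.262/0.00337 = 77.7.
Set dH/dt = 0 with H > 0: 0.757 - 0.014L = 0, so L* = 0.757/0.014 = 54.1.

H* ≈ 77.7, L* ≈ 54.1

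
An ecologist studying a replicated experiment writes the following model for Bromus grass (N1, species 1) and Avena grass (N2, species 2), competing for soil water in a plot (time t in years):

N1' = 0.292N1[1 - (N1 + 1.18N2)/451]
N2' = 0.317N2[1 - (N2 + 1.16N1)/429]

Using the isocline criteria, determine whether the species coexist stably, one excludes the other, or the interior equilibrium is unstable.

unstable coexistence (outcome depends on initial conditions)

Compare the nullcline intercepts: K1/α12 = 451/1.18 = 382 < K2 = 429; K2/α21 = 429/1.16 = 370 < K1 = 451.
Since both are reversed, neither can invade when rare; the interior point is a saddle.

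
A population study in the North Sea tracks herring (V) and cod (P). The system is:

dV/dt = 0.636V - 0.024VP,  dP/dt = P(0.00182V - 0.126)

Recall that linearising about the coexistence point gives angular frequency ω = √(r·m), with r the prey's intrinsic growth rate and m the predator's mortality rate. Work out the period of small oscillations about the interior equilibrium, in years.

Here r = 0.636 and m = 0.126, so r·m = 0.0801.
ω = √0.0801 = 0.283 per year, hence T = 2π/ω ≈ 22.2 years.

T ≈ 22.2 years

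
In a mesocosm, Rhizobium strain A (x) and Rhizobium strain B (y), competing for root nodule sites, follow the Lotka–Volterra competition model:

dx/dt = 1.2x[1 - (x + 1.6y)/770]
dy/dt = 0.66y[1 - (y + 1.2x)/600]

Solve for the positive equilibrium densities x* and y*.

Setting both brackets to zero gives the nullclines x + 1.6y = 770 and 1.2x + y = 600.
Substituting y = 600 - 1.2x into the first: x(1 - 1.6·1.2) = 770 - 1.6·600.
So x* = -190/-0.92 = 207, and then y* = 600 - 1.2·207 = 352.

x* ≈ 207, y* ≈ 352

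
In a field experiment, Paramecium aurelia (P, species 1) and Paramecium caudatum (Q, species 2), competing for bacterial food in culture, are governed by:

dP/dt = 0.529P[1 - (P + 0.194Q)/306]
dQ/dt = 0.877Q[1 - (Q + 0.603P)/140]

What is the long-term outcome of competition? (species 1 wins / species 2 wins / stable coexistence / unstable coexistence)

species 1 excludes species 2

Compare the nullcline intercepts: K1/α12 = 306/0.194 = 1580 > K2 = 140; K2/α21 = 140/0.603 = 232 < K1 = 306.
Since the inequalities point opposite ways, species 1 can invade but species 2 cannot.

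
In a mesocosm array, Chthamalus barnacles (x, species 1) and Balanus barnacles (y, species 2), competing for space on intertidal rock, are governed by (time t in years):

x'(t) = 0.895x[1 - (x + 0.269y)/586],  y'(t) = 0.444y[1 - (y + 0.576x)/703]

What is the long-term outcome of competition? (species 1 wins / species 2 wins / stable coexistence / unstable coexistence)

Compare the nullcline intercepts: K1/α12 = 586/0.269 = 2180 > K2 = 703; K2/α21 = 703/0.576 = 1220 > K1 = 586.
Since both inequalities hold, each species can invade when rare, so the interior equilibrium is stable.

stable coexistence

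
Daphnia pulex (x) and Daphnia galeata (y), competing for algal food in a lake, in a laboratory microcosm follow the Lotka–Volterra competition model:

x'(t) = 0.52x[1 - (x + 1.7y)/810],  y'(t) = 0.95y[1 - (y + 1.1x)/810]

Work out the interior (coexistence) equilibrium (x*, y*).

x* ≈ 652, y* ≈ 93.1

Setting both brackets to zero gives the nullclines x + 1.7y = 810 and 1.1x + y = 810.
Substituting y = 810 - 1.1x into the first: x(1 - 1.7·1.1) = 810 - 1.7·810.
So x* = -567/-0.87 = 652, and then y* = 810 - 1.1·652 = 93.1.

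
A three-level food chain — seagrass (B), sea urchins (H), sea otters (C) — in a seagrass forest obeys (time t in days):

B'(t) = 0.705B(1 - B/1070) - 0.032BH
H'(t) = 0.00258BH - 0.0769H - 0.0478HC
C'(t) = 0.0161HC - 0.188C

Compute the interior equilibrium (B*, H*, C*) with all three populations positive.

From dC/dt = 0: 0.0161H* = 0.188, so H* = 11.7.
From dB/dt = 0: 0.705(1 - B*/1070) = 0.032·11.7, giving B* = 1070·(1 - 0.53) = 503.
From dH/dt = 0: 0.00258·503 - 0.0769 = 0.0478C*, so C* = 1.22/0.0478 = 25.5.

B* ≈ 503, H* ≈ 11.7, C* ≈ 25.5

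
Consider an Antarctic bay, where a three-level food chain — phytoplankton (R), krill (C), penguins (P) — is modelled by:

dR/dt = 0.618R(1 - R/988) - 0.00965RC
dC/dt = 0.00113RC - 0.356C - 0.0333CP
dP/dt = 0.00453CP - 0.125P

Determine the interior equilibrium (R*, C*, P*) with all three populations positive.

From dP/dt = 0: 0.00453C* = 0.125, so C* = 27.6.
From dR/dt = 0: 0.618(1 - R*/988) = 0.00965·27.6, giving R* = 988·(1 - 0.431) = 562.
From dC/dt = 0: 0.00113·562 - 0.356 = 0.0333P*, so P* = 0.279/0.0333 = 8.39.

R* ≈ 562, C* ≈ 27.6, P* ≈ 8.39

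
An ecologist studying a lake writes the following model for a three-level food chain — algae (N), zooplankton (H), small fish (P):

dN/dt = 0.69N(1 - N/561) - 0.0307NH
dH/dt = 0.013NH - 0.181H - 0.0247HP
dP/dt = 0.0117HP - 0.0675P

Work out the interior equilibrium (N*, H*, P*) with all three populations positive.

From dP/dt = 0: 0.0117H* = 0.0675, so H* = 5.77.
From dN/dt = 0: 0.69(1 - N*/561) = 0.0307·5.77, giving N* = 561·(1 - 0.257) = 417.
From dH/dt = 0: 0.013·417 - 0.181 = 0.0247P*, so P* = 5.24/0.0247 = 212.

N* ≈ 417, H* ≈ 5.77, P* ≈ 212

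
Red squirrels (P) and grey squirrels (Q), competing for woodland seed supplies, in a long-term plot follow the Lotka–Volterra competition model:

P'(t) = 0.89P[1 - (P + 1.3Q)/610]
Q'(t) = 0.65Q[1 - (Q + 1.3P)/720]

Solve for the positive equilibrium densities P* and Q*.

Setting both brackets to zero gives the nullclines P + 1.3Q = 610 and 1.3P + Q = 720.
Substituting Q = 720 - 1.3P into the first: P(1 - 1.3·1.3) = 610 - 1.3·720.
So P* = -326/-0.69 = 472, and then Q* = 720 - 1.3·472 = 106.

P* ≈ 472, Q* ≈ 106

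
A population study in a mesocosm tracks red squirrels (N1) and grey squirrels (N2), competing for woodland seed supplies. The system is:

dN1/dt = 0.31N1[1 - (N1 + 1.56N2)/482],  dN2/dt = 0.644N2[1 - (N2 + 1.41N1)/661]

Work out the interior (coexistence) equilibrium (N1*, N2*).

Setting both brackets to zero gives the nullclines N1 + 1.56N2 = 482 and 1.41N1 + N2 = 661.
Substituting N2 = 661 - 1.41N1 into the first: N1(1 - 1.56·1.41) = 482 - 1.56·661.
So N1* = -549/-1.2 = 458, and then N2* = 661 - 1.41·458 = 15.5.

N1* ≈ 458, N2* ≈ 15.5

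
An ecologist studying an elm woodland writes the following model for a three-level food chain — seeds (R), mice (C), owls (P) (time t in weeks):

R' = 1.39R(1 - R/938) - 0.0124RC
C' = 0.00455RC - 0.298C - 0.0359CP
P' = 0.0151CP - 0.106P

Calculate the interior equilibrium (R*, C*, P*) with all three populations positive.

R* ≈ 879, C* ≈ 7.02, P* ≈ 103

From dP/dt = 0: 0.0151C* = 0.106, so C* = 7.02.
From dR/dt = 0: 1.39(1 - R*/938) = 0.0124·7.02, giving R* = 938·(1 - 0.0626) = 879.
From dC/dt = 0: 0.00455·879 - 0.298 = 0.0359P*, so P* = 3.7/0.0359 = 103.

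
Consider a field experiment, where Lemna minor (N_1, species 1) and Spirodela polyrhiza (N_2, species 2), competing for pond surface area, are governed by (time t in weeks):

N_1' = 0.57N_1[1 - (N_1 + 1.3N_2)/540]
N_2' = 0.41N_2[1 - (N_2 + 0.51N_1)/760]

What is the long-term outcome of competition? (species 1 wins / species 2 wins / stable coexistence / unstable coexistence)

Compare the nullcline intercepts: K1/α12 = 540/1.3 = 415 < K2 = 760; K2/α21 = 760/0.51 = 1490 > K1 = 540.
Since the inequalities point opposite ways, species 2 can invade but species 1 cannot.

species 2 excludes species 1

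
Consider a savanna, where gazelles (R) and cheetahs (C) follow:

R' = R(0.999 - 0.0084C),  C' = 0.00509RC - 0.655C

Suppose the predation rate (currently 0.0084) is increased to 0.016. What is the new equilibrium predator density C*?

At the interior fixed point, setting dR/dt = 0 with R > 0 fixes C* = (prey growth rate)/(RC coefficient) — independent of the other coefficients.
With the change, C* = 0.999/0.016 = 62.4; it falls from 119.

C* ≈ 62.4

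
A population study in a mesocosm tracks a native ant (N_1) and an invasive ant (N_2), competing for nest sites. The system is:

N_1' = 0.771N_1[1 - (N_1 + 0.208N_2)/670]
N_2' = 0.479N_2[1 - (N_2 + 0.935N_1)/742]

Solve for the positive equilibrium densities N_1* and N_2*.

Setting both brackets to zero gives the nullclines N_1 + 0.208N_2 = 670 and 0.935N_1 + N_2 = 742.
Substituting N_2 = 742 - 0.935N_1 into the first: N_1(1 - 0.208·0.935) = 670 - 0.208·742.
So N_1* = 516/0.806 = 640, and then N_2* = 742 - 0.935·640 = 143.

N_1* ≈ 640, N_2* ≈ 143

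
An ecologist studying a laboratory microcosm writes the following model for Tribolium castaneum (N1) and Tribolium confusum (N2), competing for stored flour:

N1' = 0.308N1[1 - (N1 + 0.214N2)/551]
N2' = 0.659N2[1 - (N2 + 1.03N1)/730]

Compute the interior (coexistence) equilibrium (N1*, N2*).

Setting both brackets to zero gives the nullclines N1 + 0.214N2 = 551 and 1.03N1 + N2 = 730.
Substituting N2 = 730 - 1.03N1 into the first: N1(1 - 0.214·1.03) = 551 - 0.214·730.
So N1* = 395/0.78 = 506, and then N2* = 730 - 1.03·506 = 208.

N1* ≈ 506, N2* ≈ 208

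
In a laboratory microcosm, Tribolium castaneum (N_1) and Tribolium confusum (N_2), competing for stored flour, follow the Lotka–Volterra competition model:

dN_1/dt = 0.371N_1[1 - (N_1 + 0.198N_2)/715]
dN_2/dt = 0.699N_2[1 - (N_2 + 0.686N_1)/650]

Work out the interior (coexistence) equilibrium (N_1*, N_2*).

Setting both brackets to zero gives the nullclines N_1 + 0.198N_2 = 715 and 0.686N_1 + N_2 = 650.
Substituting N_2 = 650 - 0.686N_1 into the first: N_1(1 - 0.198·0.686) = 715 - 0.198·650.
So N_1* = 586/0.864 = 678, and then N_2* = 650 - 0.686·678 = 185.

N_1* ≈ 678, N_2* ≈ 185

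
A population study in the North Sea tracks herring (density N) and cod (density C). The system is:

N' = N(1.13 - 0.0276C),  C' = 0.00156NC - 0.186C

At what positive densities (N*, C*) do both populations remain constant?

N* ≈ 119, C* ≈ 40.9

Set dC/dt = 0 with C > 0: 0.00156N - 0.186 = 0, so N* = 0.186/0.00156 = 119.
Set dN/dt = 0 with N > 0: 1.13 - 0.0276C = 0, so C* = 1.13/0.0276 = 40.9.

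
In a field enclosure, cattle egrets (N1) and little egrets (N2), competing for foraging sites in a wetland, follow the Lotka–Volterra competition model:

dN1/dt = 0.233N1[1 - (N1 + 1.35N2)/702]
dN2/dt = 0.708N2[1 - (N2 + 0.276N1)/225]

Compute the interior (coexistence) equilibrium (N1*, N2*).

Setting both brackets to zero gives the nullclines N1 + 1.35N2 = 702 and 0.276N1 + N2 = 225.
Substituting N2 = 225 - 0.276N1 into the first: N1(1 - 1.35·0.276) = 702 - 1.35·225.
So N1* = 398/0.627 = 635, and then N2* = 225 - 0.276·635 = 49.8.

N1* ≈ 635, N2* ≈ 49.8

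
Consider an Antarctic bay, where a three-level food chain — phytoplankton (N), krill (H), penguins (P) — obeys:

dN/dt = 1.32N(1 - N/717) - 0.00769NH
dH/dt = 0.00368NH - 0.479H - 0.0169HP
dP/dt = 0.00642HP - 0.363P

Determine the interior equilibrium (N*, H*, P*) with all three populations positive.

N* ≈ 481, H* ≈ 56.5, P* ≈ 76.4

From dP/dt = 0: 0.00642H* = 0.363, so H* = 56.5.
From dN/dt = 0: 1.32(1 - N*/717) = 0.00769·56.5, giving N* = 717·(1 - 0.329) = 481.
From dH/dt = 0: 0.00368·481 - 0.479 = 0.0169P*, so P* = 1.29/0.0169 = 76.4.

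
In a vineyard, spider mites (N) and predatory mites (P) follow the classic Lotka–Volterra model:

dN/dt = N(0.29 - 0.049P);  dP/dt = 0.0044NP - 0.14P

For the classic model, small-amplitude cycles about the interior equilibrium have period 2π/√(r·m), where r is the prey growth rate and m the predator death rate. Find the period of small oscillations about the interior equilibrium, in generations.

Here r = 0.29 and m = 0.14, so r·m = 0.0406.
ω = √0.0406 = 0.201 per generation, hence T = 2π/ω ≈ 31.2 generations.

T ≈ 31.2 generations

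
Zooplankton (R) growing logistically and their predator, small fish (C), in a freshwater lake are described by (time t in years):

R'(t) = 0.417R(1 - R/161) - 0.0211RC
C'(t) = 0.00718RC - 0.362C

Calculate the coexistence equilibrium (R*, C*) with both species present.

R* ≈ 50.4, C* ≈ 13.6

From dC/dt = 0 with C > 0: 0.00718R* = 0.362, so R* = 50.4.
Substitute into dR/dt = 0: 0.417(1 - 50.4/161) = 0.0211C*.
The bracket is 0.687, giving C* = 0.286/0.0211 = 13.6.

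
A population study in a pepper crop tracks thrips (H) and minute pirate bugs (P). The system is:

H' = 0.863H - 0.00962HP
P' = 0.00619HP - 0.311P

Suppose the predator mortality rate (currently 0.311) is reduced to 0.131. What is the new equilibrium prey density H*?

At the interior fixed point, setting dP/dt = 0 with P > 0 fixes H* = (predator death rate)/(HP coefficient) — independent of the other coefficients.
With the change, H* = 0.131/0.00619 = 21.2; it falls from 50.2.

H* ≈ 21.2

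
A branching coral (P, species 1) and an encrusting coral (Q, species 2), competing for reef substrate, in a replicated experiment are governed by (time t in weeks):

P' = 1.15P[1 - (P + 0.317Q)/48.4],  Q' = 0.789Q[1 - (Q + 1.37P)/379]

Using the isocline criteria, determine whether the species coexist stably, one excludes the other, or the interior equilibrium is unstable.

Compare the nullcline intercepts: K1/α12 = 48.4/0.317 = 153 < K2 = 379; K2/α21 = 379/1.37 = 277 > K1 = 48.4.
Since the inequalities point opposite ways, species 2 can invade but species 1 cannot.

species 2 excludes species 1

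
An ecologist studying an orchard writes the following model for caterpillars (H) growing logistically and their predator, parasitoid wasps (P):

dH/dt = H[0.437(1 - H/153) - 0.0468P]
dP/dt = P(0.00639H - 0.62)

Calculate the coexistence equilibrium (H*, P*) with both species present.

From dP/dt = 0 with P > 0: 0.00639H* = 0.62, so H* = 97.
Substitute into dH/dt = 0: 0.437(1 - 97/153) = 0.0468P*.
The bracket is 0.366, giving P* = 0.16/0.0468 = 3.42.

H* ≈ 97, P* ≈ 3.42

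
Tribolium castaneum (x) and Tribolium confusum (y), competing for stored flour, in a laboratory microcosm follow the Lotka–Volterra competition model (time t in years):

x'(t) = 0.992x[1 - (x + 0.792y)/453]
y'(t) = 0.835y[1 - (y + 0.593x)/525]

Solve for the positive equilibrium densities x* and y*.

x* ≈ 70.1, y* ≈ 483

Setting both brackets to zero gives the nullclines x + 0.792y = 453 and 0.593x + y = 525.
Substituting y = 525 - 0.593x into the first: x(1 - 0.792·0.593) = 453 - 0.792·525.
So x* = 37.2/0.53 = 70.1, and then y* = 525 - 0.593·70.1 = 483.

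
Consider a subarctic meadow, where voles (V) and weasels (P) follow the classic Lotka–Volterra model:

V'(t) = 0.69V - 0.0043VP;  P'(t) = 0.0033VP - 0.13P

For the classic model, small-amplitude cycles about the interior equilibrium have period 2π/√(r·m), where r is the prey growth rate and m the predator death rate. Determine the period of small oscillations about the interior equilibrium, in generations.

Here r = 0.69 and m = 0.13, so r·m = 0.0897.
ω = √0.0897 = 0.299 per generation, hence T = 2π/ω ≈ 21 generations.

T ≈ 21 generations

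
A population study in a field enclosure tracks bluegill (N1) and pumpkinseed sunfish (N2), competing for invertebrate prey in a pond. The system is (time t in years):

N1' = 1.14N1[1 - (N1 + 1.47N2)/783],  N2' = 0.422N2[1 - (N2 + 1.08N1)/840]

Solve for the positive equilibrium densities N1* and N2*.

Setting both brackets to zero gives the nullclines N1 + 1.47N2 = 783 and 1.08N1 + N2 = 840.
Substituting N2 = 840 - 1.08N1 into the first: N1(1 - 1.47·1.08) = 783 - 1.47·840.
So N1* = -452/-0.588 = 769, and then N2* = 840 - 1.08·769 = 9.6.

N1* ≈ 769, N2* ≈ 9.6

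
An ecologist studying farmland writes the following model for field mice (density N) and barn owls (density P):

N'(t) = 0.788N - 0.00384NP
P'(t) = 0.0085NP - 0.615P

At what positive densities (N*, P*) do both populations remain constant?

N* ≈ 72.4, P* ≈ 205

Set dP/dt = 0 with P > 0: 0.0085N - 0.615 = 0, so N* = 0.615/0.0085 = 72.4.
Set dN/dt = 0 with N > 0: 0.788 - 0.00384P = 0, so P* = 0.788/0.00384 = 205.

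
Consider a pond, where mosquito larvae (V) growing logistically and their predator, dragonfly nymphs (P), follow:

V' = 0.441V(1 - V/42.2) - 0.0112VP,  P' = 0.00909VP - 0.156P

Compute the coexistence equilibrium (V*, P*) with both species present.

From dP/dt = 0 with P > 0: 0.00909V* = 0.156, so V* = 17.2.
Substitute into dV/dt = 0: 0.441(1 - 17.2/42.2) = 0.0112P*.
The bracket is 0.593, giving P* = 0.262/0.0112 = 23.4.

V* ≈ 17.2, P* ≈ 23.4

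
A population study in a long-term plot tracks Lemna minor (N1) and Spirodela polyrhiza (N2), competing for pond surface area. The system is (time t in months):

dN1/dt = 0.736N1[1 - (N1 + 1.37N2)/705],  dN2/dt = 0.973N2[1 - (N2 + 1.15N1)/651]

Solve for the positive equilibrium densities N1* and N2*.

N1* ≈ 325, N2* ≈ 278

Setting both brackets to zero gives the nullclines N1 + 1.37N2 = 705 and 1.15N1 + N2 = 651.
Substituting N2 = 651 - 1.15N1 into the first: N1(1 - 1.37·1.15) = 705 - 1.37·651.
So N1* = -187/-0.575 = 325, and then N2* = 651 - 1.15·325 = 278.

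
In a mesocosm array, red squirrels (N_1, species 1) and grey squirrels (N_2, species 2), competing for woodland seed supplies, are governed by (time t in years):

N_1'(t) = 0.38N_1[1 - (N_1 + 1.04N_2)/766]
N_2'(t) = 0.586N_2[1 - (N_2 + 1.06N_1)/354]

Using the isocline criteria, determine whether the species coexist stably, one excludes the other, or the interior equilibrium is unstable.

Compare the nullcline intercepts: K1/α12 = 766/1.04 = 737 > K2 = 354; K2/α21 = 354/1.06 = 334 < K1 = 766.
Since the inequalities point opposite ways, species 1 can invade but species 2 cannot.

species 1 excludes species 2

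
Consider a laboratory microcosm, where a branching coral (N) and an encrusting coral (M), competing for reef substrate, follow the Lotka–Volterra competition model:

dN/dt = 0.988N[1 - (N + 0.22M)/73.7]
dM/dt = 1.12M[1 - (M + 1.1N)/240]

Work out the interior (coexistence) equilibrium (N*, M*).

Setting both brackets to zero gives the nullclines N + 0.22M = 73.7 and 1.1N + M = 240.
Substituting M = 240 - 1.1N into the first: N(1 - 0.22·1.1) = 73.7 - 0.22·240.
So N* = 20.9/0.758 = 27.6, and then M* = 240 - 1.1·27.6 = 210.

N* ≈ 27.6, M* ≈ 210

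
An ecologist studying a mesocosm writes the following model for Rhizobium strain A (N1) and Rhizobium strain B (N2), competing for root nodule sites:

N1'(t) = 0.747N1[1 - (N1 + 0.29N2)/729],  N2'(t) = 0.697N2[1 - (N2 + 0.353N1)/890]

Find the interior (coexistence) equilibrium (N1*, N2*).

N1* ≈ 525, N2* ≈ 705

Setting both brackets to zero gives the nullclines N1 + 0.29N2 = 729 and 0.353N1 + N2 = 890.
Substituting N2 = 890 - 0.353N1 into the first: N1(1 - 0.29·0.353) = 729 - 0.29·890.
So N1* = 471/0.898 = 525, and then N2* = 890 - 0.353·525 = 705.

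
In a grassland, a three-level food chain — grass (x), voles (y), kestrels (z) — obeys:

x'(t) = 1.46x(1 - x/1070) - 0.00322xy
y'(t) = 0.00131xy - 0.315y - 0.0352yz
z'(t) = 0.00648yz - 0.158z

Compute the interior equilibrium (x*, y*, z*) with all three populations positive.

From dz/dt = 0: 0.00648y* = 0.158, so y* = 24.4.
From dx/dt = 0: 1.46(1 - x*/1070) = 0.00322·24.4, giving x* = 1070·(1 - 0.0538) = 1010.
From dy/dt = 0: 0.00131·1010 - 0.315 = 0.0352z*, so z* = 1.01/0.0352 = 28.7.

x* ≈ 1010, y* ≈ 24.4, z* ≈ 28.7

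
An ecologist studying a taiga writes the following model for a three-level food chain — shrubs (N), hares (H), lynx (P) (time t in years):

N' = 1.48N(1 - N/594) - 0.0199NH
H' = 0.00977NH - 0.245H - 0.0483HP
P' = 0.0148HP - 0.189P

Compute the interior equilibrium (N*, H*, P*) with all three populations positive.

N* ≈ 492, H* ≈ 12.8, P* ≈ 94.4

From dP/dt = 0: 0.0148H* = 0.189, so H* = 12.8.
From dN/dt = 0: 1.48(1 - N*/594) = 0.0199·12.8, giving N* = 594·(1 - 0.172) = 492.
From dH/dt = 0: 0.00977·492 - 0.245 = 0.0483P*, so P* = 4.56/0.0483 = 94.4.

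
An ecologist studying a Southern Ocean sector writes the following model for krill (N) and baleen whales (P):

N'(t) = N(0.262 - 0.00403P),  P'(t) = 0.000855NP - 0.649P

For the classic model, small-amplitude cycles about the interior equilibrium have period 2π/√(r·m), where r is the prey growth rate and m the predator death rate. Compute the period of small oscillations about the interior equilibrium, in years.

T ≈ 15.2 years

Here r = 0.262 and m = 0.649, so r·m = 0.17.
ω = √0.17 = 0.412 per year, hence T = 2π/ω ≈ 15.2 years.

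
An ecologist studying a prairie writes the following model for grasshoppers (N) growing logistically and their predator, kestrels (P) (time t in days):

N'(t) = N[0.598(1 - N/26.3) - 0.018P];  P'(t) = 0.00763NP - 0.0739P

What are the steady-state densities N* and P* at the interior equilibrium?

N* ≈ 9.69, P* ≈ 21

From dP/dt = 0 with P > 0: 0.00763N* = 0.0739, so N* = 9.69.
Substitute into dN/dt = 0: 0.598(1 - 9.69/26.3) = 0.018P*.
The bracket is 0.632, giving P* = 0.378/0.018 = 21.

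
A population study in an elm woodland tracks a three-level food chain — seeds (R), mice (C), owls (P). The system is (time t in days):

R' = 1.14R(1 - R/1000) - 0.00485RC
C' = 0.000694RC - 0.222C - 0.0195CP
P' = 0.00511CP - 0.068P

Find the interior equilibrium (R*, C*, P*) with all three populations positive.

From dP/dt = 0: 0.00511C* = 0.068, so C* = 13.3.
From dR/dt = 0: 1.14(1 - R*/1000) = 0.00485·13.3, giving R* = 1000·(1 - 0.0566) = 943.
From dC/dt = 0: 0.000694·943 - 0.222 = 0.0195P*, so P* = 0.433/0.0195 = 22.2.

R* ≈ 943, C* ≈ 13.3, P* ≈ 22.2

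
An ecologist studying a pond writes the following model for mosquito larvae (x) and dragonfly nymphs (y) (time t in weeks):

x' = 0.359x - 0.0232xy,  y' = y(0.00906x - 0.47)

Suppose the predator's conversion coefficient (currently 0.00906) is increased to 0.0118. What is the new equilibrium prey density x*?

x* ≈ 39.8

At the interior fixed point, setting dy/dt = 0 with y > 0 fixes x* = (predator death rate)/(xy coefficient) — independent of the other coefficients.
With the change, x* = 0.47/0.0118 = 39.8; it falls from 51.9.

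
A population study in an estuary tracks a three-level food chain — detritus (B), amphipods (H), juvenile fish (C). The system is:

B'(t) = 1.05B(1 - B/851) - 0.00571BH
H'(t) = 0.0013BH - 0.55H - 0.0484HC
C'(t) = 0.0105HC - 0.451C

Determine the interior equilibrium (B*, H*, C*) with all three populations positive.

From dC/dt = 0: 0.0105H* = 0.451, so H* = 43.
From dB/dt = 0: 1.05(1 - B*/851) = 0.00571·43, giving B* = 851·(1 - 0.234) = 652.
From dH/dt = 0: 0.0013·652 - 0.55 = 0.0484C*, so C* = 0.298/0.0484 = 6.15.

B* ≈ 652, H* ≈ 43, C* ≈ 6.15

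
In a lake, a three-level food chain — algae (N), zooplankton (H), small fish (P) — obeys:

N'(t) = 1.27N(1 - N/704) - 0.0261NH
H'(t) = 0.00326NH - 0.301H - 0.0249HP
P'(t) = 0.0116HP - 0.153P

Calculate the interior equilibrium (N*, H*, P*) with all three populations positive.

From dP/dt = 0: 0.0116H* = 0.153, so H* = 13.2.
From dN/dt = 0: 1.27(1 - N*/704) = 0.0261·13.2, giving N* = 704·(1 - 0.271) = 513.
From dH/dt = 0: 0.00326·513 - 0.301 = 0.0249P*, so P* = 1.37/0.0249 = 55.1.

N* ≈ 513, H* ≈ 13.2, P* ≈ 55.1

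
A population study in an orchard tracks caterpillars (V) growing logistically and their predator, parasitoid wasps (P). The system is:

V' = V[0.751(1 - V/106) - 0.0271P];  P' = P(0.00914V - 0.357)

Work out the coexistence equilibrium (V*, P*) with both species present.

From dP/dt = 0 with P > 0: 0.00914V* = 0.357, so V* = 39.1.
Substitute into dV/dt = 0: 0.751(1 - 39.1/106) = 0.0271P*.
The bracket is 0.632, giving P* = 0.474/0.0271 = 17.5.

V* ≈ 39.1, P* ≈ 17.5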